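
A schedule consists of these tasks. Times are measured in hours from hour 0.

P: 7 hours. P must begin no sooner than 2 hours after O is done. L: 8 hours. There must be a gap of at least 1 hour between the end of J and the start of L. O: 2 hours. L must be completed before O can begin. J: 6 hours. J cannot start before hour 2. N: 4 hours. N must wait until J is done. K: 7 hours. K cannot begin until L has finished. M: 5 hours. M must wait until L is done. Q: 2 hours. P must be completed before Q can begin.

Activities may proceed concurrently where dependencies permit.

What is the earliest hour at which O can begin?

17

After its own release at hour 2, J can start at hour 2 and finishes at hour 8.
L cannot begin until J (finishes hour 8, plus 1-hour gap → hour 9). It runs from hour 9 to 9 + 8 = hour 17.
O waits on L (finishes hour 17), so the earliest it can start is hour 17.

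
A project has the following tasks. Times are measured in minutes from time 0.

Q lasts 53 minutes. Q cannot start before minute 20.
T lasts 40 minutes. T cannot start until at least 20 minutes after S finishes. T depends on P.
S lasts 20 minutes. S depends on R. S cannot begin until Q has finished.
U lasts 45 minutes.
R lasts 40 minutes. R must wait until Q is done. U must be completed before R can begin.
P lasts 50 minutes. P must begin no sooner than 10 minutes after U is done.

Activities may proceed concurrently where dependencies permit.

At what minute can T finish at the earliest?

Nothing blocks U, so it runs from minute 0 to minute 45.
P waits on U (finishes minute 45, plus 10-minute gap → minute 55), so it starts at minute 55 and finishes at 55 + 50 = minute 105.
Q waits on its own release at minute 20, so it starts at minute 20 and finishes at 20 + 53 = minute 73.
R cannot start until Q (finishes minute 73); U (finishes minute 45). The controlling bound is minute 73, so R finishes at 73 + 40 = minute 113.
S cannot start until R (finishes minute 113); Q (finishes minute 73). The controlling bound is minute 113, so S finishes at 113 + 20 = minute 133.
T cannot start until S (finishes minute 133, plus 20-minute gap → minute 153); P (finishes minute 105). The controlling bound is minute 153, so T finishes at 153 + 40 = minute 193.

193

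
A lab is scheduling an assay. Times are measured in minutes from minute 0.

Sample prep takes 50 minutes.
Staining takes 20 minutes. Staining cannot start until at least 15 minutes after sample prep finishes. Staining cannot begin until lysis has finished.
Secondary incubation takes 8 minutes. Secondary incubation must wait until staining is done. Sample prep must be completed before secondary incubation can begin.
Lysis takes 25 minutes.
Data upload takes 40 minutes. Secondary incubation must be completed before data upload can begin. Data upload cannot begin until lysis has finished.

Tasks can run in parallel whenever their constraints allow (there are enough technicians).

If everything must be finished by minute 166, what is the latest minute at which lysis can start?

Nothing follows data upload; the deadline of minute 166 is its only limit. It must start by 166 − 40 = minute 126.
Secondary incubation must finish before data upload (must start by minute 126). With an 8-minute duration, secondary incubation must start by 126 − 8 = minute 118.
Since secondary incubation (must start by minute 118) depends on it, staining must finish by minute 118. Backing off its 20-minute duration gives a latest start of minute 98.
Lysis feeds staining (must start by minute 98); data upload (must start by minute 126). Taking the minimum, lysis must finish by minute 98 and start by 98 − 25 = minute 73.

73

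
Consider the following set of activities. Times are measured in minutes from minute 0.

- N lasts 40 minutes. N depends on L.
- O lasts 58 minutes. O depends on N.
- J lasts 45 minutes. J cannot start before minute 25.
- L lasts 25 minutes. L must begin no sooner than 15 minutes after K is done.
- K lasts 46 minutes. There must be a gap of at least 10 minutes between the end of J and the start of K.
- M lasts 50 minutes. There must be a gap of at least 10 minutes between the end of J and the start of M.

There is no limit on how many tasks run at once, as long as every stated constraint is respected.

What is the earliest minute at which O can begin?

J cannot begin until its own release at minute 25. It runs from minute 25 to 25 + 45 = minute 70.
K cannot begin until J (finishes minute 70, plus 10-minute gap → minute 80). It runs from minute 80 to 80 + 46 = minute 126.
L waits on K (finishes minute 126, plus 15-minute gap → minute 141), so it starts at minute 141 and finishes at 141 + 25 = minute 166.
N waits on L (finishes minute 166), so it starts at minute 166 and finishes at 166 + 40 = minute 206.
O waits on N (finishes minute 206), so the earliest it can start is minute 206.

206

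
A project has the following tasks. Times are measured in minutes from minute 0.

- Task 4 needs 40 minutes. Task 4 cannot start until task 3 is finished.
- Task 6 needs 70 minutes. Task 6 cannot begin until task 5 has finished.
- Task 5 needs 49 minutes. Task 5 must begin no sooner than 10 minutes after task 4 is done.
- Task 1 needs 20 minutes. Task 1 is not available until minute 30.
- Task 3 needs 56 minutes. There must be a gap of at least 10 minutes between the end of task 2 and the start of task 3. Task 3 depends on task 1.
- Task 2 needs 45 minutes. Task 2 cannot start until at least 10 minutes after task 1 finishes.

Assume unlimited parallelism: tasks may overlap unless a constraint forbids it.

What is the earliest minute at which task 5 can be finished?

270

Task 1 cannot begin until its own release at minute 30. It runs from minute 30 to 30 + 20 = minute 50.
After task 1 (finishes minute 50, plus 10-minute gap → minute 60), task 2 can start at minute 60 and finishes at minute 105.
Task 3 needs all of task 2 (finishes minute 105, plus 10-minute gap → minute 115); task 1 (finishes minute 50). That puts its earliest start at minute 115; it finishes at 115 + 56 = minute 171.
After task 3 (finishes minute 171), task 4 can start at minute 171 and finishes at minute 211.
Task 5 cannot begin until task 4 (finishes minute 211, plus 10-minute gap → minute 221). It runs from minute 221 to 221 + 49 = minute 270.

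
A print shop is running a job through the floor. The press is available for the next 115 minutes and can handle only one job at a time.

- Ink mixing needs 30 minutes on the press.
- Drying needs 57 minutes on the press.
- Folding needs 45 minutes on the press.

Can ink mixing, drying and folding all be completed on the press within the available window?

Running back to back, the jobs need 30 + 57 + 45 = 132 minutes on the press.
Since 132 > 115, they cannot all fit.

No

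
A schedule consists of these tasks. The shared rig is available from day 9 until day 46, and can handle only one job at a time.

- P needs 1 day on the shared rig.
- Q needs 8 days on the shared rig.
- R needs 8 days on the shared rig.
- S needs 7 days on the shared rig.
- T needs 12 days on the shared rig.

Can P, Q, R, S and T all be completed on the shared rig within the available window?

The shared rig window is 46 − 9 = 37 days.
Running back to back, the jobs need 1 + 8 + 8 + 7 + 12 = 36 days on the shared rig.
Since 36 ≤ 37, they fit within the window.

Yes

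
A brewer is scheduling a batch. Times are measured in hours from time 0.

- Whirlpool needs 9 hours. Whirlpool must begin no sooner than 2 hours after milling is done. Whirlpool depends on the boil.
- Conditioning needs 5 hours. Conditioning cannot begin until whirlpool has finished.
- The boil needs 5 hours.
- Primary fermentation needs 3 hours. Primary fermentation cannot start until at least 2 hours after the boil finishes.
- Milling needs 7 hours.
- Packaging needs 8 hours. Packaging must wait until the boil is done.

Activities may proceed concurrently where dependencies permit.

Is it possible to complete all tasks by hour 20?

No

The boil has no prerequisites, so it starts at hour 0 and finishes at hour 5.
After the boil (finishes hour 5), packaging can start at hour 5 and finishes at hour 13.
Primary fermentation waits on the boil (finishes hour 5, plus 2-hour gap → hour 7), so it starts at hour 7 and finishes at 7 + 3 = hour 10.
Milling can start immediately at hour 0; it finishes at hour 7.
Whirlpool cannot start until milling (finishes hour 7, plus 2-hour gap → hour 9); the boil (finishes hour 5). The controlling bound is hour 9, so whirlpool finishes at 9 + 9 = hour 18.
Conditioning waits on whirlpool (finishes hour 18), so it starts at hour 18 and finishes at 18 + 5 = hour 23.
The earliest everything can be done is hour 23, which is after the deadline of 20, so it is not possible.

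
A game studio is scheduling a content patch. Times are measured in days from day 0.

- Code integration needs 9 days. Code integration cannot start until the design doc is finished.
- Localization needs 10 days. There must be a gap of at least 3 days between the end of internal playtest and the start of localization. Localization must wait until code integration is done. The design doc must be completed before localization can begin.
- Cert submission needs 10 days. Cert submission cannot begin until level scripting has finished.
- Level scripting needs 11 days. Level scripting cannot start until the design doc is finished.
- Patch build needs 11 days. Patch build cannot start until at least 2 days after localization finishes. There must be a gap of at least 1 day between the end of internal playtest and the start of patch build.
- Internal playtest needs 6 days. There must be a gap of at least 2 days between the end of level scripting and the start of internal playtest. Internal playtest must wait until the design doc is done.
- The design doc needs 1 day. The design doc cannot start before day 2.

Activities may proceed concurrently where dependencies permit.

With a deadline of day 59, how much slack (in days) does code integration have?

24

The design doc waits on its own release at day 2, so it starts at day 2 and finishes at 2 + 1 = day 3.
After the design doc (finishes day 3), code integration can start at day 3 and finishes at day 12.

Working backward from the deadline:
Patch build has no dependents, so it just needs to finish by day 59. Starting by 59 − 11 = day 48 achieves that.
Localization must finish before patch build (must start by day 48, minus 2-day gap → day 46). With a 10-day duration, localization must start by 46 − 10 = day 36.
Code integration feeds into localization (must start by day 36); so code integration must finish by day 36 and therefore start by day 27.
So code integration can start as early as day 3 and as late as day 27, giving 27 − 3 = 24 days of slack.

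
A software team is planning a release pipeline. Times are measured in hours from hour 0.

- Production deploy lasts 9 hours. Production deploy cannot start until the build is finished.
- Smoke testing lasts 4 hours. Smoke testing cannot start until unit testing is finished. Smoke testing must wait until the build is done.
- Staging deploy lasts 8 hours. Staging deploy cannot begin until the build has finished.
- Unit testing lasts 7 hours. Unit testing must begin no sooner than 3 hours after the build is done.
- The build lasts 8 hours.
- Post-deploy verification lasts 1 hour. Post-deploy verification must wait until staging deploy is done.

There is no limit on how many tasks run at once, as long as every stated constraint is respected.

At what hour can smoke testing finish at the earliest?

22

Nothing blocks the build, so it runs from hour 0 to hour 8.
After the build (finishes hour 8, plus 3-hour gap → hour 11), unit testing can start at hour 11 and finishes at hour 18.
For smoke testing: unit testing (finishes hour 18); the build (finishes hour 8). Taking the maximum gives a start of hour 18, and it finishes at 18 + 4 = hour 22.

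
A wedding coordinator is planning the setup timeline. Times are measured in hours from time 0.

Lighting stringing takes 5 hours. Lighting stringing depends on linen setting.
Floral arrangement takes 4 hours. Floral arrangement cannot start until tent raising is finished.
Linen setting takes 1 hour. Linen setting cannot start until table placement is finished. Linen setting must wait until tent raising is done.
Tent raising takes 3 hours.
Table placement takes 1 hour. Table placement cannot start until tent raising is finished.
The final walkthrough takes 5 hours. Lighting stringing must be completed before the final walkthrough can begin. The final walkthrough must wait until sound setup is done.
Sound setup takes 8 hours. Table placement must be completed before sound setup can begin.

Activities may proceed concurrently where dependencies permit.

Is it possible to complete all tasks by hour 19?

Nothing blocks tent raising, so it runs from hour 0 to hour 3.
Floral arrangement cannot begin until tent raising (finishes hour 3). It runs from hour 3 to 3 + 4 = hour 7.
Table placement waits on tent raising (finishes hour 3), so it starts at hour 3 and finishes at 3 + 1 = hour 4.
After table placement (finishes hour 4), sound setup can start at hour 4 and finishes at hour 12.
Linen setting has to wait for table placement (finishes hour 4); tent raising (finishes hour 3). The latest of these is hour 4, so linen setting runs hour 4 to 4 + 1 = hour 5.
Lighting stringing waits on linen setting (finishes hour 5), so it starts at hour 5 and finishes at 5 + 5 = hour 10.
The final walkthrough has to wait for lighting stringing (finishes hour 10); sound setup (finishes hour 12). The latest of these is hour 12, so the final walkthrough runs hour 12 to 12 + 5 = hour 17.
Every task is finished by hour 17, which is no later than the deadline of 19, so the schedule is feasible.

Yes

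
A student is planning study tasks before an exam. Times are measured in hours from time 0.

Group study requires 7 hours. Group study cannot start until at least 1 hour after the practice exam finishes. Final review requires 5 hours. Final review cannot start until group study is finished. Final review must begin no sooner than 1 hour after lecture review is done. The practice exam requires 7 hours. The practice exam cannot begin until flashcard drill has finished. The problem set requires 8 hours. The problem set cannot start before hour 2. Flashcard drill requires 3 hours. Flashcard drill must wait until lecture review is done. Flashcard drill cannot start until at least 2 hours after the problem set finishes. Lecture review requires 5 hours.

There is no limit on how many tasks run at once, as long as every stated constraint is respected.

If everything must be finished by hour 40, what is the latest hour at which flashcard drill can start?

Final review must finish by hour 40; it takes 5 hours, so it must start by 40 − 5 = hour 35.
Since final review (must start by hour 35) depends on it, group study must finish by hour 35. Backing off its 7-hour duration gives a latest start of hour 28.
The practice exam has to be done before group study (must start by hour 28, minus 1-hour gap → hour 27). That means finishing by hour 27, i.e. starting by 27 − 7 = hour 20.
Flashcard drill feeds into the practice exam (must start by hour 20); so flashcard drill must finish by hour 20 and therefore start by hour 17.

17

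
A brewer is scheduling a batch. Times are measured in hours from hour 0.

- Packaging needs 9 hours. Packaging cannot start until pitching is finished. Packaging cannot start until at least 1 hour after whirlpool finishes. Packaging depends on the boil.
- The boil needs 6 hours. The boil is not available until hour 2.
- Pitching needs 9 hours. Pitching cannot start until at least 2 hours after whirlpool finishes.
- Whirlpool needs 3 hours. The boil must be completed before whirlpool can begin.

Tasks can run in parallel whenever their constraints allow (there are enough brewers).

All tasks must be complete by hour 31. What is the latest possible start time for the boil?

To finish by hour 31, packaging (duration 9) must start no later than hour 22.
Pitching has to be done before packaging (must start by hour 22). That means finishing by hour 22, i.e. starting by 22 − 9 = hour 13.
For whirlpool: pitching (must start by hour 13, minus 2-hour gap → hour 11); packaging (must start by hour 22, minus 1-hour gap → hour 21). The most restrictive is hour 11; with a 3-hour duration, whirlpool must start by hour 8.
The boil has several dependents: whirlpool (must start by hour 8); packaging (must start by hour 22). The earliest of those limits is hour 8, so the boil must start by 8 − 6 = hour 2.

2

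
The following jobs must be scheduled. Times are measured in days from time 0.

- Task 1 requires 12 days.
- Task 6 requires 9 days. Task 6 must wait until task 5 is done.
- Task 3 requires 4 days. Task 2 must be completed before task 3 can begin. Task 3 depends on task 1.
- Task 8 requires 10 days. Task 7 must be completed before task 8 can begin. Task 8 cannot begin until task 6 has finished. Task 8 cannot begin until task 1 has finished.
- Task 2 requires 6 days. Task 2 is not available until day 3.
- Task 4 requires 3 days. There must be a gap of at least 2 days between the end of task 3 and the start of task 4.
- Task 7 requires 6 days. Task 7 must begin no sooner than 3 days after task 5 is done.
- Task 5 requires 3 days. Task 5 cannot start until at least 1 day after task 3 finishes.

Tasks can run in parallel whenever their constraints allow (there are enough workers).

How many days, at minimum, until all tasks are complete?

After its own release at day 3, task 2 can start at day 3 and finishes at day 9.
Task 1 has no prerequisites, so it starts at day 0 and finishes at day 12.
Task 3 has to wait for task 2 (finishes day 9); task 1 (finishes day 12). The latest of these is day 12, so task 3 runs day 12 to 12 + 4 = day 16.
Task 5 cannot begin until task 3 (finishes day 16, plus 1-day gap → day 17). It runs from day 17 to 17 + 3 = day 20.
Task 7 cannot begin until task 5 (finishes day 20, plus 3-day gap → day 23). It runs from day 23 to 23 + 6 = day 29.
Task 6 waits on task 5 (finishes day 20), so it starts at day 20 and finishes at 20 + 9 = day 29.
Task 8 needs all of task 7 (finishes day 29); task 6 (finishes day 29); task 1 (finishes day 12). That puts its earliest start at day 29; it finishes at 29 + 10 = day 39.
Task 4 cannot begin until task 3 (finishes day 16, plus 2-day gap → day 18). It runs from day 18 to 18 + 3 = day 21.
All tasks are finished once the last one completes. Finish times: Task 1 at 12, Task 2 at 9, Task 3 at 16, Task 4 at 21, Task 5 at 20, Task 6 at 29, Task 7 at 29, Task 8 at 39. The latest is day 39.

39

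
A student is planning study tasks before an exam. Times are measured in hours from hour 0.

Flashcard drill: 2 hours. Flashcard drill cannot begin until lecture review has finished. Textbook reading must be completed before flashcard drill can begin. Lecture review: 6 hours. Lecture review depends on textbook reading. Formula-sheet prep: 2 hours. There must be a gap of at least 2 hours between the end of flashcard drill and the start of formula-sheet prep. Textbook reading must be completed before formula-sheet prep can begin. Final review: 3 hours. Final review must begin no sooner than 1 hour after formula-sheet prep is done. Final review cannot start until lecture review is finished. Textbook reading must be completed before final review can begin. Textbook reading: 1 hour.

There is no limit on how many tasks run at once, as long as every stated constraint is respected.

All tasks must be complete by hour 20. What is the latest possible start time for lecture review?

4

To finish by hour 20, final review (duration 3) must start no later than hour 17.
Since final review (must start by hour 17, minus 1-hour gap → hour 16) depends on it, formula-sheet prep must finish by hour 16. Backing off its 2-hour duration gives a latest start of hour 14.
Flashcard drill feeds into formula-sheet prep (must start by hour 14, minus 2-hour gap → hour 12); so flashcard drill must finish by hour 12 and therefore start by hour 10.
Lecture review must finish in time for flashcard drill (must start by hour 10); final review (must start by hour 17). The tightest is hour 10, so lecture review must start by 10 − 6 = hour 4.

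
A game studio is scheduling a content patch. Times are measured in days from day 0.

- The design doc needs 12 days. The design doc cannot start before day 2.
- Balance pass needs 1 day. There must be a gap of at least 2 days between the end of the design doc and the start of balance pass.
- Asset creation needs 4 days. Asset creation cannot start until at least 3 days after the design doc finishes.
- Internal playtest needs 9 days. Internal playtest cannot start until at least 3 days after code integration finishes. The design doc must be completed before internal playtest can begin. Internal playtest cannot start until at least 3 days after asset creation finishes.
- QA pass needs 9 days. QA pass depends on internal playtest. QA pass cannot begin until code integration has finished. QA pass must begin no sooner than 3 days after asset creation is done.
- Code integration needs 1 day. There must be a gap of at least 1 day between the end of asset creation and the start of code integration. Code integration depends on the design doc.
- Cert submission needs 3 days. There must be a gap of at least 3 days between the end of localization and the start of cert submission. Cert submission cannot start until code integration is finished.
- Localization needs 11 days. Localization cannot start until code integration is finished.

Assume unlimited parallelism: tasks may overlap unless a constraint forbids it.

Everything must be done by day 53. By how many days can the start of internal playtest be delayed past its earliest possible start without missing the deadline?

After its own release at day 2, the design doc can start at day 2 and finishes at day 14.
After the design doc (finishes day 14, plus 3-day gap → day 17), asset creation can start at day 17 and finishes at day 21.
Code integration has to wait for asset creation (finishes day 21, plus 1-day gap → day 22); the design doc (finishes day 14). The latest of these is day 22, so code integration runs day 22 to 22 + 1 = day 23.
Internal playtest needs all of code integration (finishes day 23, plus 3-day gap → day 26); the design doc (finishes day 14); asset creation (finishes day 21, plus 3-day gap → day 24). That puts its earliest start at day 26; it finishes at 26 + 9 = day 35.

Working backward from the deadline:
QA pass must finish by day 53; it takes 9 days, so it must start by 53 − 9 = day 44.
Internal playtest feeds into QA pass (must start by day 44); so internal playtest must finish by day 44 and therefore start by day 35.
So internal playtest can start as early as day 26 and as late as day 35, giving 35 − 26 = 9 days of slack.

9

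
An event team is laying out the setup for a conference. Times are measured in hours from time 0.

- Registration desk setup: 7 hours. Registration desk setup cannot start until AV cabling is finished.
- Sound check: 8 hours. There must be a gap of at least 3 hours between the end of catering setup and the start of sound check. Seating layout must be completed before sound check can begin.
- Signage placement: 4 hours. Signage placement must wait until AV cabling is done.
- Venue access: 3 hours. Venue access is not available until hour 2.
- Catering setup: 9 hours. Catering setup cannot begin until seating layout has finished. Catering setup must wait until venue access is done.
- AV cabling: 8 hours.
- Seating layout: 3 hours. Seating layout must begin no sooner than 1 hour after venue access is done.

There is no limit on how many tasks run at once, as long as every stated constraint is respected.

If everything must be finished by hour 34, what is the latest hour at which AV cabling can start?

19

To finish by hour 34, registration desk setup (duration 7) must start no later than hour 27.
Signage placement has no dependents, so it just needs to finish by hour 34. Starting by 34 − 4 = hour 30 achieves that.
For AV cabling: registration desk setup (must start by hour 27); signage placement (must start by hour 30). The most restrictive is hour 27; with an 8-hour duration, AV cabling must start by hour 19.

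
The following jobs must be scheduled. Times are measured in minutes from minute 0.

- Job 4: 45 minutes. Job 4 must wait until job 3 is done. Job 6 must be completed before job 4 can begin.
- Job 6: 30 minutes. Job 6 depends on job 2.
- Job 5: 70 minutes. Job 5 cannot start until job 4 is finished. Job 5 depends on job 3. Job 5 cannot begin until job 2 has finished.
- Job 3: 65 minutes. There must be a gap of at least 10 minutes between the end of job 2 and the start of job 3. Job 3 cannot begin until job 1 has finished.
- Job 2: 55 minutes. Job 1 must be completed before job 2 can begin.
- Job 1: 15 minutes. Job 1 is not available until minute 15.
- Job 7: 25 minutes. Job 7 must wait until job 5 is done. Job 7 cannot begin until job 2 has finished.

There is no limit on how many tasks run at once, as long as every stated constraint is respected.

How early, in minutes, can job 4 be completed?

Job 1 cannot begin until its own release at minute 15. It runs from minute 15 to 15 + 15 = minute 30.
Job 2 cannot begin until job 1 (finishes minute 30). It runs from minute 30 to 30 + 55 = minute 85.
Job 6 waits on job 2 (finishes minute 85), so it starts at minute 85 and finishes at 85 + 30 = minute 115.
Job 3 needs all of job 2 (finishes minute 85, plus 10-minute gap → minute 95); job 1 (finishes minute 30). That puts its earliest start at minute 95; it finishes at 95 + 65 = minute 160.
Job 4 needs all of job 3 (finishes minute 160); job 6 (finishes minute 115). That puts its earliest start at minute 160; it finishes at 160 + 45 = minute 205.

205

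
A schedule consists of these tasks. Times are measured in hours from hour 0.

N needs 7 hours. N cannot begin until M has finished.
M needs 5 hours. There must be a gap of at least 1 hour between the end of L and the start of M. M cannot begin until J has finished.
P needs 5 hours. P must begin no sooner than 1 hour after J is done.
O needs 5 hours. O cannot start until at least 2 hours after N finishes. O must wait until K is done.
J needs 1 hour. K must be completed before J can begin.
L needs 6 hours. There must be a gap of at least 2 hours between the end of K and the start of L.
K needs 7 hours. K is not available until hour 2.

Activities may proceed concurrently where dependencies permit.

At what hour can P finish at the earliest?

K waits on its own release at hour 2, so it starts at hour 2 and finishes at 2 + 7 = hour 9.
J cannot begin until K (finishes hour 9). It runs from hour 9 to 9 + 1 = hour 10.
After J (finishes hour 10, plus 1-hour gap → hour 11), P can start at hour 11 and finishes at hour 16.

16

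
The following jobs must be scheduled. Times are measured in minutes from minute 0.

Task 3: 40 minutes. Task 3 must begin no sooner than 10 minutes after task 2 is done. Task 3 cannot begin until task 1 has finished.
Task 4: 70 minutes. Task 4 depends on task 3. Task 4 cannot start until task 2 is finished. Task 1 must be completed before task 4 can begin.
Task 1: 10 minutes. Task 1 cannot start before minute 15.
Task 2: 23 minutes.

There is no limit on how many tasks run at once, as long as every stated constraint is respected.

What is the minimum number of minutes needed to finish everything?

Task 2 can start immediately at minute 0; it finishes at minute 23.
After its own release at minute 15, task 1 can start at minute 15 and finishes at minute 25.
Task 3 cannot start until task 2 (finishes minute 23, plus 10-minute gap → minute 33); task 1 (finishes minute 25). The controlling bound is minute 33, so task 3 finishes at 33 + 40 = minute 73.
Task 4 has to wait for task 3 (finishes minute 73); task 2 (finishes minute 23); task 1 (finishes minute 25). The latest of these is minute 73, so task 4 runs minute 73 to 73 + 70 = minute 143.
All tasks are finished once the last one completes. Finish times: Task 1 at 25, Task 2 at 23, Task 3 at 73, Task 4 at 143. The latest is minute 143.

143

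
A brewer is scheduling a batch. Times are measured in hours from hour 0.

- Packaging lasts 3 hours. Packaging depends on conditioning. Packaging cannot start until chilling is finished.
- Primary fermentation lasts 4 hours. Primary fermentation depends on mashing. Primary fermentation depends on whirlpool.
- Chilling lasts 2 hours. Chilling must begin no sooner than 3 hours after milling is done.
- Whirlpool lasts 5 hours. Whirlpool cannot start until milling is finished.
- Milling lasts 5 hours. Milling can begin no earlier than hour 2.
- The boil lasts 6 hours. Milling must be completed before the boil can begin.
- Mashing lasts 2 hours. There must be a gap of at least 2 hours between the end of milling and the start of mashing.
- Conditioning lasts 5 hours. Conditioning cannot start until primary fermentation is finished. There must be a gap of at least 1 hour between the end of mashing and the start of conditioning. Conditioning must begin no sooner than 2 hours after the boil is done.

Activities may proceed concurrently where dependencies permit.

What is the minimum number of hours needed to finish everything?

After its own release at hour 2, milling can start at hour 2 and finishes at hour 7.
Chilling cannot begin until milling (finishes hour 7, plus 3-hour gap → hour 10). It runs from hour 10 to 10 + 2 = hour 12.
After milling (finishes hour 7), whirlpool can start at hour 7 and finishes at hour 12.
The boil cannot begin until milling (finishes hour 7). It runs from hour 7 to 7 + 6 = hour 13.
After milling (finishes hour 7, plus 2-hour gap → hour 9), mashing can start at hour 9 and finishes at hour 11.
For primary fermentation: mashing (finishes hour 11); whirlpool (finishes hour 12). Taking the maximum gives a start of hour 12, and it finishes at 12 + 4 = hour 16.
Conditioning has to wait for primary fermentation (finishes hour 16); mashing (finishes hour 11, plus 1-hour gap → hour 12); the boil (finishes hour 13, plus 2-hour gap → hour 15). The latest of these is hour 16, so conditioning runs hour 16 to 16 + 5 = hour 21.
Packaging has to wait for conditioning (finishes hour 21); chilling (finishes hour 12). The latest of these is hour 21, so packaging runs hour 21 to 21 + 3 = hour 24.
All tasks are finished once the last one completes. Finish times: Milling at 7, Mashing at 11, The boil at 13, Whirlpool at 12, Chilling at 12, Primary fermentation at 16, Conditioning at 21, Packaging at 24. The latest is hour 24.

24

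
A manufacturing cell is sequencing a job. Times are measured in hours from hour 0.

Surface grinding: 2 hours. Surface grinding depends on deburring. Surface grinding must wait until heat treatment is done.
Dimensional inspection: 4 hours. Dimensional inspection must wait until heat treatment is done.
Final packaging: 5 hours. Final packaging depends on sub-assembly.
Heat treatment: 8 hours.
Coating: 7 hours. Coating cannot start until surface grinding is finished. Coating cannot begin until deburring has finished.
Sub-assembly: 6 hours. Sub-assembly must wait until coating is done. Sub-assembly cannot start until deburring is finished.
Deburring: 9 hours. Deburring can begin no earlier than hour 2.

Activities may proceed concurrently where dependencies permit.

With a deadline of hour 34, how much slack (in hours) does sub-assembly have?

Heat treatment has no prerequisites, so it starts at hour 0 and finishes at hour 8.
Deburring waits on its own release at hour 2, so it starts at hour 2 and finishes at 2 + 9 = hour 11.
Surface grinding cannot start until deburring (finishes hour 11); heat treatment (finishes hour 8). The controlling bound is hour 11, so surface grinding finishes at 11 + 2 = hour 13.
For coating: surface grinding (finishes hour 13); deburring (finishes hour 11). Taking the maximum gives a start of hour 13, and it finishes at 13 + 7 = hour 20.
Sub-assembly cannot start until coating (finishes hour 20); deburring (finishes hour 11). The controlling bound is hour 20, so sub-assembly finishes at 20 + 6 = hour 26.

Working backward from the deadline:
Final packaging has no dependents, so it just needs to finish by hour 34. Starting by 34 − 5 = hour 29 achieves that.
Sub-assembly has to be done before final packaging (must start by hour 29). That means finishing by hour 29, i.e. starting by 29 − 6 = hour 23.
So sub-assembly can start as early as hour 20 and as late as hour 23, giving 23 − 20 = 3 hours of slack.

3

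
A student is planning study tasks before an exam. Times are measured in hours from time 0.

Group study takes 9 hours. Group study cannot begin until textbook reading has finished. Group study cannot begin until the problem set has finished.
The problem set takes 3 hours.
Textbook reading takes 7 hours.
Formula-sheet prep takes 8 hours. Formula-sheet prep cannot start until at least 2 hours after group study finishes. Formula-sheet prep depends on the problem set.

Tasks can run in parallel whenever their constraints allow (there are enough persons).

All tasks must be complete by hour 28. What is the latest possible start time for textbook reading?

2

Formula-sheet prep has no dependents, so it just needs to finish by hour 28. Starting by 28 − 8 = hour 20 achieves that.
Group study has to be done before formula-sheet prep (must start by hour 20, minus 2-hour gap → hour 18). That means finishing by hour 18, i.e. starting by 18 − 9 = hour 9.
Since group study (must start by hour 9) depends on it, textbook reading must finish by hour 9. Backing off its 7-hour duration gives a latest start of hour 2.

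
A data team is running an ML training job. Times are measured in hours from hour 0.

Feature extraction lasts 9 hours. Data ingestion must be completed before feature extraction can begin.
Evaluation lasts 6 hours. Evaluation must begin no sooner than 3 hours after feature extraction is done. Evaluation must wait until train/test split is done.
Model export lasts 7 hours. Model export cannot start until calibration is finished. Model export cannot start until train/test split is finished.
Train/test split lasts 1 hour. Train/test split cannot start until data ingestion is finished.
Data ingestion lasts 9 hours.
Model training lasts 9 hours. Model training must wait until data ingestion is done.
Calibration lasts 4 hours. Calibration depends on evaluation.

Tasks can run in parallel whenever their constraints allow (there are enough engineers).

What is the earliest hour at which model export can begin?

31

Data ingestion has no prerequisites, so it starts at hour 0 and finishes at hour 9.
Train/test split cannot begin until data ingestion (finishes hour 9). It runs from hour 9 to 9 + 1 = hour 10.
Feature extraction cannot begin until data ingestion (finishes hour 9). It runs from hour 9 to 9 + 9 = hour 18.
Evaluation cannot start until feature extraction (finishes hour 18, plus 3-hour gap → hour 21); train/test split (finishes hour 10). The controlling bound is hour 21, so evaluation finishes at 21 + 6 = hour 27.
Calibration cannot begin until evaluation (finishes hour 27). It runs from hour 27 to 27 + 4 = hour 31.
Model export waits on calibration (finishes hour 31); train/test split (finishes hour 10). The latest of these is hour 31, which is the earliest model export can start.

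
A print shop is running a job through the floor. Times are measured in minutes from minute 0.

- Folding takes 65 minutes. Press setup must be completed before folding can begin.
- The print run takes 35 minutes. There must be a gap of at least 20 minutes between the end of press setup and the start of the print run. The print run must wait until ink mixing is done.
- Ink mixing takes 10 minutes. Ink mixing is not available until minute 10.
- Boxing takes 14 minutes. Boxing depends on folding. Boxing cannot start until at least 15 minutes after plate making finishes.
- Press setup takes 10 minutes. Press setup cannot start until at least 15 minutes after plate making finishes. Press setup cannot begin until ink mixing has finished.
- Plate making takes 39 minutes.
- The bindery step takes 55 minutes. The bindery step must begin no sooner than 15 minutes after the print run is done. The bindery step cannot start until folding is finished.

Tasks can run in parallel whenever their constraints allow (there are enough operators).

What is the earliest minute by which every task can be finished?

189

After its own release at minute 10, ink mixing can start at minute 10 and finishes at minute 20.
Nothing blocks plate making, so it runs from minute 0 to minute 39.
Press setup needs all of plate making (finishes minute 39, plus 15-minute gap → minute 54); ink mixing (finishes minute 20). That puts its earliest start at minute 54; it finishes at 54 + 10 = minute 64.
Folding cannot begin until press setup (finishes minute 64). It runs from minute 64 to 64 + 65 = minute 129.
Boxing cannot start until folding (finishes minute 129); plate making (finishes minute 39, plus 15-minute gap → minute 54). The controlling bound is minute 129, so boxing finishes at 129 + 14 = minute 143.
The print run cannot start until press setup (finishes minute 64, plus 20-minute gap → minute 84); ink mixing (finishes minute 20). The controlling bound is minute 84, so the print run finishes at 84 + 35 = minute 119.
The bindery step needs all of the print run (finishes minute 119, plus 15-minute gap → minute 134); folding (finishes minute 129). That puts its earliest start at minute 134; it finishes at 134 + 55 = minute 189.
All tasks are finished once the last one completes. Finish times: Plate making at 39, Ink mixing at 20, Press setup at 64, The print run at 119, Folding at 129, The bindery step at 189, Boxing at 143. The latest is minute 189.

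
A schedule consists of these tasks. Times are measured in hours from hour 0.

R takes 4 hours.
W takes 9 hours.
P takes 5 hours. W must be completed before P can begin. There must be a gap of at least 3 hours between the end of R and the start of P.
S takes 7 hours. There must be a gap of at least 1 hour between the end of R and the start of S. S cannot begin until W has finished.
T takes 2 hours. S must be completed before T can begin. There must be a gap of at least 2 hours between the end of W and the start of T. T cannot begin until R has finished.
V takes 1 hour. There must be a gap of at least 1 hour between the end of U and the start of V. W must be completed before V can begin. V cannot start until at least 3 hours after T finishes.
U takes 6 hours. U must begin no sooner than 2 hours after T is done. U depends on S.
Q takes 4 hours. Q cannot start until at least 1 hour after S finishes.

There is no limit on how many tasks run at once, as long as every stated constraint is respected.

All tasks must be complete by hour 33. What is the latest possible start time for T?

Nothing follows V; the deadline of hour 33 is its only limit. It must start by 33 − 1 = hour 32.
U must finish before V (must start by hour 32, minus 1-hour gap → hour 31). With a 6-hour duration, U must start by 31 − 6 = hour 25.
T has several dependents: U (must start by hour 25, minus 2-hour gap → hour 23); V (must start by hour 32, minus 3-hour gap → hour 29). The earliest of those limits is hour 23, so T must start by 23 − 2 = hour 21.

21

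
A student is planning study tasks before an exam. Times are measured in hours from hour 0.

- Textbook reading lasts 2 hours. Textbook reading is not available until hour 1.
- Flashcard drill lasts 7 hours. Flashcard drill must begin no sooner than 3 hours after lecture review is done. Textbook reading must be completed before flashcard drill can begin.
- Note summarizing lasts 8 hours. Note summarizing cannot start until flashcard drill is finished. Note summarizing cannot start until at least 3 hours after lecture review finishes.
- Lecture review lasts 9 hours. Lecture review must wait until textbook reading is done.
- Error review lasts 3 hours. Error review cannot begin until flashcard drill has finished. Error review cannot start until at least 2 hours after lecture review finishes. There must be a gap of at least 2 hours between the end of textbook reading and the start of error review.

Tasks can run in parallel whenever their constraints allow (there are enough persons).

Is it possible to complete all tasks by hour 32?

Yes

Textbook reading waits on its own release at hour 1, so it starts at hour 1 and finishes at 1 + 2 = hour 3.
Lecture review waits on textbook reading (finishes hour 3), so it starts at hour 3 and finishes at 3 + 9 = hour 12.
Flashcard drill needs all of lecture review (finishes hour 12, plus 3-hour gap → hour 15); textbook reading (finishes hour 3). That puts its earliest start at hour 15; it finishes at 15 + 7 = hour 22.
For note summarizing: flashcard drill (finishes hour 22); lecture review (finishes hour 12, plus 3-hour gap → hour 15). Taking the maximum gives a start of hour 22, and it finishes at 22 + 8 = hour 30.
Error review cannot start until flashcard drill (finishes hour 22); lecture review (finishes hour 12, plus 2-hour gap → hour 14); textbook reading (finishes hour 3, plus 2-hour gap → hour 5). The controlling bound is hour 22, so error review finishes at 22 + 3 = hour 25.
Every task is finished by hour 30, which is no later than the deadline of 32, so the schedule is feasible.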